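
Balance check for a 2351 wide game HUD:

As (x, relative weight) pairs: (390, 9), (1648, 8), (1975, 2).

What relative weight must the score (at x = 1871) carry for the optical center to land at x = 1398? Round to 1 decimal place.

Existing Σw = 19 (9 + 8 + 2); existing moment 9·390 + 8·1648 + 2·1975 = 20644.
Balance at x = 1398 requires (20644 + w·1871) / (19 + w) = 1398.
So w = (1398·19 − 20644)/(1871 − 1398) = 5918/473 ≈ 12.51.

w ≈ 12.5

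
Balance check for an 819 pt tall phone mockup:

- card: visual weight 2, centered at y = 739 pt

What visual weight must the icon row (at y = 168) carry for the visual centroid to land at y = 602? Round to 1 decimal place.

Known: weight 2 with moment 2·739 = 1478.
For the centroid to hit 602: (1478 + w·168) / (2 + w) = 602.
So w = (602·2 − 1478)/(168 − 602) = -274/-434 ≈ 0.63.

w ≈ 0.6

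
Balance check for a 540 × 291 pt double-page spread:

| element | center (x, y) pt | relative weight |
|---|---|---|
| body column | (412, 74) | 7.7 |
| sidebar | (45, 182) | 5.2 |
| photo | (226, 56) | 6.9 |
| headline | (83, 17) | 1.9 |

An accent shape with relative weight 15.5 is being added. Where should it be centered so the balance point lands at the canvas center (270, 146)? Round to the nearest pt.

With the accent shape, Σw becomes 7.7 + 5.2 + 6.9 + 1.9 + 15.5 = 37.2.
x: need Σw·x = 37.2·270 = 10044.0. Existing = 7.7·412 + 5.2·45 + 6.9·226 + 1.9·83 = 5123.5. Remainder 4920.5 / 15.5 ≈ 317.45.
y: need Σw·y = 37.2·146 = 5431.2. Existing = 7.7·74 + 5.2·182 + 6.9·56 + 1.9·17 = 1934.9. Remainder 3496.3 / 15.5 ≈ 225.57.

(317, 226)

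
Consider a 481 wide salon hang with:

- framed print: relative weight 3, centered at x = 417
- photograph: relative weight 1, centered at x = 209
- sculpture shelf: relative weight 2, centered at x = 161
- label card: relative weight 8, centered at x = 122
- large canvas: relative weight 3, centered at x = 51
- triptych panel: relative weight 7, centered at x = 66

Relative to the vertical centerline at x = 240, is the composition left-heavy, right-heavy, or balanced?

left-heavy

Total weight = 3 + 1 + 2 + 8 + 3 + 7 = 24.
Σw·x = 3·417 + 1·209 + 2·161 + 8·122 + 3·51 + 7·66 = 3373, so x̄ = 3373/24 ≈ 140.54.
140.5 lies left of the midline 240, so the layout is left-heavy.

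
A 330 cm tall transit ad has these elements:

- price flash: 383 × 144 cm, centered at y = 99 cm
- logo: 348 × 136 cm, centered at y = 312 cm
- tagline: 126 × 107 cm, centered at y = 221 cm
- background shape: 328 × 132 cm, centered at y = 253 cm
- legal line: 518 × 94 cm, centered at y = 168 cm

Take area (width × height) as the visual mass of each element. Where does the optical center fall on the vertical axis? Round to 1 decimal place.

Areas: price flash 383·144 = 55152, logo 348·136 = 47328, tagline 126·107 = 13482, background shape 328·132 = 43296, legal line 518·94 = 48692. Total weight = 207950.
y-moment: 55152·99 + 47328·312 + 13482·221 + 43296·253 + 48692·168 = 42340050; centroid 42340050/207950 ≈ 203.61.

y ≈ 203.6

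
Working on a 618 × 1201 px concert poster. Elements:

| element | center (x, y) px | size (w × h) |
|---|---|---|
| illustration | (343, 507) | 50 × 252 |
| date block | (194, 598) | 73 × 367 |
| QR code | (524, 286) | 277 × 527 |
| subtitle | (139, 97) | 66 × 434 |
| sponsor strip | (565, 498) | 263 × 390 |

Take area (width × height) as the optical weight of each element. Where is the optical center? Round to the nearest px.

(467, 373)

Taking area as weight: illustration 50·252 = 12600, date block 73·367 = 26791, QR code 277·527 = 145979, subtitle 66·434 = 28644, sponsor strip 263·390 = 102570. Sum 316584.
x-moment: 12600·343 + 26791·194 + 145979·524 + 28644·139 + 102570·565 = 147945816; centroid 147945816/316584 ≈ 467.32.
y-moment: 12600·507 + 26791·598 + 145979·286 + 28644·97 + 102570·498 = 118017540; centroid 118017540/316584 ≈ 372.78.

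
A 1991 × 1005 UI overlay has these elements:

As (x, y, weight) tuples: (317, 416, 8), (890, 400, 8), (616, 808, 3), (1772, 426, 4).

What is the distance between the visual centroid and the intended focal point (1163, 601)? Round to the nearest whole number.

≈ 380

Σw = 8 + 8 + 3 + 4 = 23.
x-moment: 8·317 + 8·890 + 3·616 + 4·1772 = 18592; centroid 18592/23 ≈ 808.35.
y-moment: 8·416 + 8·400 + 3·808 + 4·426 = 10656; centroid 10656/23 ≈ 463.30.
Offset from (1163, 601): Δx ≈ -354.65, Δy ≈ -137.70; distance = √(Δx² + Δy²) ≈ 380.44.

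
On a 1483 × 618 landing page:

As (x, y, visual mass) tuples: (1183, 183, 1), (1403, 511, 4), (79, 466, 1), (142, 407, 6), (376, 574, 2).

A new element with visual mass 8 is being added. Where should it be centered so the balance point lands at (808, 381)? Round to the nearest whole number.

New total weight: (1 + 4 + 1 + 6 + 2) + 8 = 22.
x: need Σw·x = 22·808 = 17776. Existing = 1·1183 + 4·1403 + 1·79 + 6·142 + 2·376 = 8478. Remainder 9298 / 8 ≈ 1162.25.
y: need Σw·y = 22·381 = 8382. Existing = 1·183 + 4·511 + 1·466 + 6·407 + 2·574 = 6283. Remainder 2099 / 8 ≈ 262.38.

(1162, 262)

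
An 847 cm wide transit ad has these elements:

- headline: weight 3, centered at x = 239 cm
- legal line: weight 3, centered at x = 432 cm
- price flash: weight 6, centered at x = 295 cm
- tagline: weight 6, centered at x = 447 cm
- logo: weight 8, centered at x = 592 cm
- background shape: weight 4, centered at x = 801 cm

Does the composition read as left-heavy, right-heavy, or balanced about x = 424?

right-heavy

Total weight = 3 + 3 + 6 + 6 + 8 + 4 = 30.
x: moment 14405 / weight 30 ≈ 480.17
Since 480.2 is right of 424, the composition reads right-heavy.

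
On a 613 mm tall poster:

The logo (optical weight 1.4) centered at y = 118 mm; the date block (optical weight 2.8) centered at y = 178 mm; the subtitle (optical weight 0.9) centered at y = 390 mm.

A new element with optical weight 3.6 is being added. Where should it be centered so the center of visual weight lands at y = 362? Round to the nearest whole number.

y ≈ 593

With the new element, Σw becomes 1.4 + 2.8 + 0.9 + 3.6 = 8.7.
Along y: (1014.6 + 3.6·y) / 8.7 = 362 (existing moment 1.4·118 + 2.8·178 + 0.9·390 = 1014.6) ⇒ y = (3149.4 − 1014.6) / 3.6 ≈ 593.00.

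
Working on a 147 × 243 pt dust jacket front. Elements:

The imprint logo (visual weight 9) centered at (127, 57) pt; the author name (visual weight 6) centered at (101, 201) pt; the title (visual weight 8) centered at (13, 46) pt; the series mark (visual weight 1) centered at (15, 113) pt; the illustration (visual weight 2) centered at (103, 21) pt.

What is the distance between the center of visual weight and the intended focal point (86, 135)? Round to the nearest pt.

Σw = 9 + 6 + 8 + 1 + 2 = 26.
Σw·x = 9·127 + 6·101 + 8·13 + 1·15 + 2·103 = 2074, so x̄ = 2074/26 ≈ 79.77.
Σw·y = 9·57 + 6·201 + 8·46 + 1·113 + 2·21 = 2242, so ȳ = 2242/26 ≈ 86.23.
Offset from (86, 135): Δx ≈ -6.23, Δy ≈ -48.77; distance = √(Δx² + Δy²) ≈ 49.17.

≈ 49 pt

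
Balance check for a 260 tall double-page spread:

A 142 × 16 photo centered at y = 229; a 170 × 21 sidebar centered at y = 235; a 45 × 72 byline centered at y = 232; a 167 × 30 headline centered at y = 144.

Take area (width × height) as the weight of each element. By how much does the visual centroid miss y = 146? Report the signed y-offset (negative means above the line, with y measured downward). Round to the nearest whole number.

≈ 55

Taking area as weight: photo 142·16 = 2272, sidebar 170·21 = 3570, byline 45·72 = 3240, headline 167·30 = 5010. Sum 14092.
y: (2272·229 + 3570·235 + 3240·232 + 5010·144) / 14092 = 2832358 / 14092 ≈ 200.99
Against y = 146, that's 200.99 − 146 = 54.99.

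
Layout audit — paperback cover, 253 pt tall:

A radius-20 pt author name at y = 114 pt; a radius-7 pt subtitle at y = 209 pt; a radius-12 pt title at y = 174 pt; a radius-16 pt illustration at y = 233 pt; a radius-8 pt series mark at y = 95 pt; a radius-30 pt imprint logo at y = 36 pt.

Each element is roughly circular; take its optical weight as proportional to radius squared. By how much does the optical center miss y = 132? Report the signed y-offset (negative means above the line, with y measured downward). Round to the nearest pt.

≈ -33 pt

r² weights: author name 20² = 400, subtitle 7² = 49, title 12² = 144, illustration 16² = 256, series mark 8² = 64, imprint logo 30² = 900. Total = 1813.
y: moment 179025 / weight 1813 ≈ 98.75
Difference: 98.75 − 132 ≈ -33.25.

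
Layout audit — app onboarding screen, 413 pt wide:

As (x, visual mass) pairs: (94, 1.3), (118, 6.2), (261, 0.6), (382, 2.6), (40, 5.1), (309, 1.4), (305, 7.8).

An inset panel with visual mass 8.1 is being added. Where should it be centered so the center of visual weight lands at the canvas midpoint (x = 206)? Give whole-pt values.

x ≈ 222

With the inset panel, Σw becomes 1.3 + 6.2 + 0.6 + 2.6 + 5.1 + 1.4 + 7.8 + 8.1 = 33.1.
x: target moment 33.1×206 = 6818.6; current 1.3·94 + 6.2·118 + 0.6·261 + 2.6·382 + 5.1·40 + 1.4·309 + 7.8·305 = 5019.2; the inset panel supplies 1799.4, so x = 1799.4/8.1 ≈ 222.15.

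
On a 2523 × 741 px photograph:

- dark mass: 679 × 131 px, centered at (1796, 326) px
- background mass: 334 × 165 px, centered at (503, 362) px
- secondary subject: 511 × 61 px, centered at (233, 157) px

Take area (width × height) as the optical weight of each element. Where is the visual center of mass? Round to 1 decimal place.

(1111.3, 307.3)

Areas → weights: dark mass 679·131 = 88949, background mass 334·165 = 55110, secondary subject 511·61 = 31171; Σw = 175230.
Σw·x = 88949·1796 + 55110·503 + 31171·233 = 194735577, so x̄ = 194735577/175230 ≈ 1111.31.
Σw·y = 88949·326 + 55110·362 + 31171·157 = 53841041, so ȳ = 53841041/175230 ≈ 307.26.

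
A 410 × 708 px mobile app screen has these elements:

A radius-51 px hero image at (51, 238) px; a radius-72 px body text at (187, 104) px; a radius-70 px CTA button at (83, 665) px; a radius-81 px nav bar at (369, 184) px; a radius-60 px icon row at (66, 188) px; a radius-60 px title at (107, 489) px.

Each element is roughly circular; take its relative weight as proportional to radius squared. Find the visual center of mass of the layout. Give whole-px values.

(172, 305)

Weights ∝ r²: hero image 51² = 2601, body text 72² = 5184, CTA button 70² = 4900, nav bar 81² = 6561, icon row 60² = 3600, title 60² = 3600; Σw = 26446.
x: (2601·51 + 5184·187 + 4900·83 + 6561·369 + 3600·66 + 3600·107) / 26446 = 4552568 / 26446 ≈ 172.15
y: (2601·238 + 5184·104 + 4900·665 + 6561·184 + 3600·188 + 3600·489) / 26446 = 8061098 / 26446 ≈ 304.81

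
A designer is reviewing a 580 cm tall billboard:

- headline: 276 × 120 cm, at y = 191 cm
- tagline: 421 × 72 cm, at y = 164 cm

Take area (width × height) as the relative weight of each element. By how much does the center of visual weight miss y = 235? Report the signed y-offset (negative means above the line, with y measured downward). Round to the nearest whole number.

≈ -57 cm

Taking area as weight: headline 276·120 = 33120, tagline 421·72 = 30312. Sum 63432.
y: (33120·191 + 30312·164) / 63432 = 11297088 / 63432 ≈ 178.10
Difference: 178.10 − 235 ≈ -56.90.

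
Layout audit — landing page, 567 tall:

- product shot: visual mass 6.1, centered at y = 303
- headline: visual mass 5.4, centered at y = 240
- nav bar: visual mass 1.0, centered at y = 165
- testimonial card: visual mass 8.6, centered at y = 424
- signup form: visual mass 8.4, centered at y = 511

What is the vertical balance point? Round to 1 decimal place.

y ≈ 381.3

Total weight = 6.1 + 5.4 + 1.0 + 8.6 + 8.4 = 29.5.
Σw·y = 6.1·303 + 5.4·240 + 1.0·165 + 8.6·424 + 8.4·511 = 11248.1, so ȳ = 11248.1/29.5 ≈ 381.29.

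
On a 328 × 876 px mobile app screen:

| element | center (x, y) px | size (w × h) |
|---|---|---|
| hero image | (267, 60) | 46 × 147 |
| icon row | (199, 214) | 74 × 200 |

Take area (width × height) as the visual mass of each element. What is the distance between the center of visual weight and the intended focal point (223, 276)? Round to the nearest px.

≈ 110 px

Taking area as weight: hero image 46·147 = 6762, icon row 74·200 = 14800. Sum 21562.
x-moment: 6762·267 + 14800·199 = 4750654; centroid 4750654/21562 ≈ 220.33.
y-moment: 6762·60 + 14800·214 = 3572920; centroid 3572920/21562 ≈ 165.70.
Offset from (223, 276): Δx ≈ -2.67, Δy ≈ -110.30; distance = √(Δx² + Δy²) ≈ 110.33.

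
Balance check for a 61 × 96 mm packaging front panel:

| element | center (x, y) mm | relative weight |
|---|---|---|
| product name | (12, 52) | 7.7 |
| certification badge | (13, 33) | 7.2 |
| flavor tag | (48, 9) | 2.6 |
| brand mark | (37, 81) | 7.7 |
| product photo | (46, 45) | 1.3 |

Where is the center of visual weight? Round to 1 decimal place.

(24.7, 50.7)

Σw = 7.7 + 7.2 + 2.6 + 7.7 + 1.3 = 26.5.
x: (7.7·12 + 7.2·13 + 2.6·48 + 7.7·37 + 1.3·46) / 26.5 = 655.5 / 26.5 ≈ 24.74
y: (7.7·52 + 7.2·33 + 2.6·9 + 7.7·81 + 1.3·45) / 26.5 = 1343.6 / 26.5 ≈ 50.70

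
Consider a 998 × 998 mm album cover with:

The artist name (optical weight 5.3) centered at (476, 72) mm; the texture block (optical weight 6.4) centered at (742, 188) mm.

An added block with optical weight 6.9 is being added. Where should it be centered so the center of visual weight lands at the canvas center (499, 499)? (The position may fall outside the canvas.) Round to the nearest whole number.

New total weight: (5.3 + 6.4) + 6.9 = 18.6.
Along x: (7271.6 + 6.9·x) / 18.6 = 499 (existing moment 5.3·476 + 6.4·742 = 7271.6) ⇒ x = (9281.4 − 7271.6) / 6.9 ≈ 291.28.
Along y: (1584.8 + 6.9·y) / 18.6 = 499 (existing moment 5.3·72 + 6.4·188 = 1584.8) ⇒ y = (9281.4 − 1584.8) / 6.9 ≈ 1115.45.

(291, 1115)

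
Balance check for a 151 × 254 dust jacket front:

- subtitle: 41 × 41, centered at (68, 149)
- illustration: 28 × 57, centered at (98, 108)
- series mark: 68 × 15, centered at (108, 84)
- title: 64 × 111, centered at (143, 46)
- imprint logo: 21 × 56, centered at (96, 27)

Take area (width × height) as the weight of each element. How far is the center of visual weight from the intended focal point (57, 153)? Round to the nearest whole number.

≈ 105

Areas: subtitle 41·41 = 1681, illustration 28·57 = 1596, series mark 68·15 = 1020, title 64·111 = 7104, imprint logo 21·56 = 1176. Total weight = 12577.
x-moment: 1681·68 + 1596·98 + 1020·108 + 7104·143 + 1176·96 = 1509644; centroid 1509644/12577 ≈ 120.03.
y-moment: 1681·149 + 1596·108 + 1020·84 + 7104·46 + 1176·27 = 867053; centroid 867053/12577 ≈ 68.94.
From (57, 153): dx = 63.03, dy = -84.06, so the distance is √(dx²+dy²) ≈ 105.07.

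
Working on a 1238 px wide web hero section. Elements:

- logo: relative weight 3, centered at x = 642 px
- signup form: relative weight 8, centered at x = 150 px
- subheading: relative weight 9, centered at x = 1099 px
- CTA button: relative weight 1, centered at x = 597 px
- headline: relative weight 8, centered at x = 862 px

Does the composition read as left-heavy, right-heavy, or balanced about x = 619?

Σw = 3 + 8 + 9 + 1 + 8 = 29.
x-moment: 3·642 + 8·150 + 9·1099 + 1·597 + 8·862 = 20510; centroid 20510/29 ≈ 707.24.
Since 707.2 is right of 619, the composition reads right-heavy.

right-heavy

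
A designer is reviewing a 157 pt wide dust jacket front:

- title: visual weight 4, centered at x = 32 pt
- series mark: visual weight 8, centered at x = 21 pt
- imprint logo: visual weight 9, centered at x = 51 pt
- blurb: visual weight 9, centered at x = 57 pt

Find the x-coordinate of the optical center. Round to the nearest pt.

Total weight = 4 + 8 + 9 + 9 = 30.
Σw·x = 4·32 + 8·21 + 9·51 + 9·57 = 1268, so x̄ = 1268/30 ≈ 42.27.

x ≈ 42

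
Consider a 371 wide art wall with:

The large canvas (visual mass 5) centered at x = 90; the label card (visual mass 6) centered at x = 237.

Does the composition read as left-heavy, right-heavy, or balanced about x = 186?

left-heavy

Weights sum to 5 + 6 = 11.
x: (5·90 + 6·237) / 11 = 1872 / 11 ≈ 170.18
170.2 vs midline 186 → left-heavy.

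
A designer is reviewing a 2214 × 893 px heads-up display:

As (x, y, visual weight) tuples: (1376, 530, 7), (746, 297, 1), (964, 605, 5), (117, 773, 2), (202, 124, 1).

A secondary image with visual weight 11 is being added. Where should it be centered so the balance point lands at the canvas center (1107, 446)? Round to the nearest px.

With the secondary image, Σw becomes 7 + 1 + 5 + 2 + 1 + 11 = 27.
Along x: (15634 + 11·x) / 27 = 1107 (existing moment 7·1376 + 1·746 + 5·964 + 2·117 + 1·202 = 15634) ⇒ x = (29889 − 15634) / 11 ≈ 1295.91.
Along y: (8702 + 11·y) / 27 = 446 (existing moment 7·530 + 1·297 + 5·605 + 2·773 + 1·124 = 8702) ⇒ y = (12042 − 8702) / 11 ≈ 303.64.

(1296, 304)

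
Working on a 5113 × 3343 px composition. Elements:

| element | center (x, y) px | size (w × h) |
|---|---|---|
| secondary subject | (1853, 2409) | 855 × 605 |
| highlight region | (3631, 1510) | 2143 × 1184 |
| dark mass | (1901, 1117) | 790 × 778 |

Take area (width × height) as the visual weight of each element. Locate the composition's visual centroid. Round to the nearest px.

Taking area as weight: secondary subject 855·605 = 517275, highlight region 2143·1184 = 2537312, dark mass 790·778 = 614620. Sum 3669207.
x-moment: 517275·1853 + 2537312·3631 + 614620·1901 = 11339883067; centroid 11339883067/3669207 ≈ 3090.55.
y-moment: 517275·2409 + 2537312·1510 + 614620·1117 = 5763987135; centroid 5763987135/3669207 ≈ 1570.91.

(3091, 1571)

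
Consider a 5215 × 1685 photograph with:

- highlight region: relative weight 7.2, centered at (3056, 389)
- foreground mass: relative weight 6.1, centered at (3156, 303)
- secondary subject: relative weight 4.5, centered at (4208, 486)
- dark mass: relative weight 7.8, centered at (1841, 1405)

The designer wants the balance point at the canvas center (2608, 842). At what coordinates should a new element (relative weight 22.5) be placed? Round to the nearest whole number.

After adding the new element, total weight = 7.2 + 6.1 + 4.5 + 7.8 + 22.5 = 48.1.
Along x: (74550.6 + 22.5·x) / 48.1 = 2608 (existing moment 7.2·3056 + 6.1·3156 + 4.5·4208 + 7.8·1841 = 74550.6) ⇒ x = (125444.8 − 74550.6) / 22.5 ≈ 2261.96.
Along y: (17795.1 + 22.5·y) / 48.1 = 842 (existing moment 7.2·389 + 6.1·303 + 4.5·486 + 7.8·1405 = 17795.1) ⇒ y = (40500.2 − 17795.1) / 22.5 ≈ 1009.12.

(2262, 1009)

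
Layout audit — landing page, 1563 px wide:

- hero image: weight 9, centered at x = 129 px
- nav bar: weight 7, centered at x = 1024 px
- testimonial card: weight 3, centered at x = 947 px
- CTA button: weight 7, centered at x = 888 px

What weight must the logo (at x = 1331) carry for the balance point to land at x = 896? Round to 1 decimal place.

w ≈ 13.6

Existing Σw = 26 (9 + 7 + 3 + 7); existing moment 9·129 + 7·1024 + 3·947 + 7·888 = 17386.
For the centroid to hit 896: (17386 + w·1331) / (26 + w) = 896.
Rearranging, w·(1331 − 896) = 896·26 − 17386 = 5910, so w ≈ 5910/435 = 13.59.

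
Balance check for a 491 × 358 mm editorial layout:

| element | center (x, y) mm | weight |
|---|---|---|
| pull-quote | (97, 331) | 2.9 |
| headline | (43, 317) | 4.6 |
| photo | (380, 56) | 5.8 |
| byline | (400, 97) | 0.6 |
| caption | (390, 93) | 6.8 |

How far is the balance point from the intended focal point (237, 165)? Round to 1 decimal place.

≈ 32.3 mm

Σw = 2.9 + 4.6 + 5.8 + 0.6 + 6.8 = 20.7.
x-moment: 2.9·97 + 4.6·43 + 5.8·380 + 0.6·400 + 6.8·390 = 5575.1; centroid 5575.1/20.7 ≈ 269.33.
y-moment: 2.9·331 + 4.6·317 + 5.8·56 + 0.6·97 + 6.8·93 = 3433.5; centroid 3433.5/20.7 ≈ 165.87.
From (237, 165): dx = 32.33, dy = 0.87, so the distance is √(dx²+dy²) ≈ 32.34.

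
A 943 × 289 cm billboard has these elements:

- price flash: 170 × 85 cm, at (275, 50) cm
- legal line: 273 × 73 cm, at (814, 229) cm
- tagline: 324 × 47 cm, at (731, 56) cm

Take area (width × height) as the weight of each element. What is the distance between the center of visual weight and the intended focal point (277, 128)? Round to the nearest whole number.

Areas: price flash 170·85 = 14450, legal line 273·73 = 19929, tagline 324·47 = 15228. Total weight = 49607.
x: (14450·275 + 19929·814 + 15228·731) / 49607 = 31327624 / 49607 ≈ 631.52
y: (14450·50 + 19929·229 + 15228·56) / 49607 = 6139009 / 49607 ≈ 123.75
Offset from (277, 128): Δx ≈ 354.52, Δy ≈ -4.25; distance = √(Δx² + Δy²) ≈ 354.54.

≈ 355 cm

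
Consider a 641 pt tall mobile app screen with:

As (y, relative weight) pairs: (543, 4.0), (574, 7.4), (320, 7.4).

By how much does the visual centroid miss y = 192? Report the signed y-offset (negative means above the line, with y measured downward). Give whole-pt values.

Weights sum to 4.0 + 7.4 + 7.4 = 18.8.
y-moment: 4.0·543 + 7.4·574 + 7.4·320 = 8787.6; centroid 8787.6/18.8 ≈ 467.43.
Against y = 192, that's 467.43 − 192 = 275.43.

≈ 275 pt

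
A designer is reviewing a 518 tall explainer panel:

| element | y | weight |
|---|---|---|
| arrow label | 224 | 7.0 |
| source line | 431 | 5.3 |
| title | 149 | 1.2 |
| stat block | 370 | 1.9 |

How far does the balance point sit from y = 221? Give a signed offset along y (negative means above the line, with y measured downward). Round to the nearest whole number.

Weights sum to 7.0 + 5.3 + 1.2 + 1.9 = 15.4.
Σw·y = 7.0·224 + 5.3·431 + 1.2·149 + 1.9·370 = 4734.1, so ȳ = 4734.1/15.4 ≈ 307.41.
Difference: 307.41 − 221 ≈ 86.41.

≈ 86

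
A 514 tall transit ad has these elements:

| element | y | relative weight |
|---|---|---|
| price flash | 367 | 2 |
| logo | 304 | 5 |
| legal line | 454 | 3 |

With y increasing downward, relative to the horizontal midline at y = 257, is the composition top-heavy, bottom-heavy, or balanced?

bottom-heavy

Σw = 2 + 5 + 3 = 10.
y: (2·367 + 5·304 + 3·454) / 10 = 3616 / 10 ≈ 361.60
Since 361.6 is below (larger y than) 257, the composition reads bottom-heavy.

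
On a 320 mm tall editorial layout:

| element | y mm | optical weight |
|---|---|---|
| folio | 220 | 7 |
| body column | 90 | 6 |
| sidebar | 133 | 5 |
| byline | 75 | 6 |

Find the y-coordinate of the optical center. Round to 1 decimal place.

y ≈ 133.1

Total weight = 7 + 6 + 5 + 6 = 24.
Σw·y = 7·220 + 6·90 + 5·133 + 6·75 = 3195, so ȳ = 3195/24 ≈ 133.12.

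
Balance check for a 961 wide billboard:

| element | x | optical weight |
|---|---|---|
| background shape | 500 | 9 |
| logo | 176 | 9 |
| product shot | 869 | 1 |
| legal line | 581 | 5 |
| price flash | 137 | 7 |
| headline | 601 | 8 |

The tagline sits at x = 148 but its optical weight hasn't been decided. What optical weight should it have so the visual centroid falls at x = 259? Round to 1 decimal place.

Fixed elements: Σw = 9 + 9 + 1 + 5 + 7 + 8 = 39, Σw·x = 9·500 + 9·176 + 1·869 + 5·581 + 7·137 + 8·601 = 15625.
Balance at x = 259 requires (15625 + w·148) / (39 + w) = 259.
So w = (259·39 − 15625)/(148 − 259) = -5524/-111 ≈ 49.77.

w ≈ 49.8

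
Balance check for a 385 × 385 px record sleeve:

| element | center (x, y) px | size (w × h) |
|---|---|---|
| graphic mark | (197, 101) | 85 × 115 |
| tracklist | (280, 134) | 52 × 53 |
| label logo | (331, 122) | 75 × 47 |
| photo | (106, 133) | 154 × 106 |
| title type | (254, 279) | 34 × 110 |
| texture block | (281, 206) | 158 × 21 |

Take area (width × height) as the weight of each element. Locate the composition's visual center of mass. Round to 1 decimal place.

Areas → weights: graphic mark 85·115 = 9775, tracklist 52·53 = 2756, label logo 75·47 = 3525, photo 154·106 = 16324, title type 34·110 = 3740, texture block 158·21 = 3318; Σw = 39438.
Σw·x = 9775·197 + 2756·280 + 3525·331 + 16324·106 + 3740·254 + 3318·281 = 7476792, so x̄ = 7476792/39438 ≈ 189.58.
Σw·y = 9775·101 + 2756·134 + 3525·122 + 16324·133 + 3740·279 + 3318·206 = 5684689, so ȳ = 5684689/39438 ≈ 144.14.

(189.6, 144.1)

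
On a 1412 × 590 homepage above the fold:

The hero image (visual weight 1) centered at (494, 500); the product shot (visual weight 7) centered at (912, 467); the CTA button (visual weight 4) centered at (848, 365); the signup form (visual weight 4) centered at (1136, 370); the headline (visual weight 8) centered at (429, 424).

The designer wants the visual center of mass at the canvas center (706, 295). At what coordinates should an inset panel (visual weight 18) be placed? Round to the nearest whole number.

(634, 127)

New total weight: (1 + 7 + 4 + 4 + 8) + 18 = 42.
x: target moment 42×706 = 29652; current 1·494 + 7·912 + 4·848 + 4·1136 + 8·429 = 18246; the inset panel supplies 11406, so x = 11406/18 ≈ 633.67.
y: target moment 42×295 = 12390; current 1·500 + 7·467 + 4·365 + 4·370 + 8·424 = 10101; the inset panel supplies 2289, so y = 2289/18 ≈ 127.17.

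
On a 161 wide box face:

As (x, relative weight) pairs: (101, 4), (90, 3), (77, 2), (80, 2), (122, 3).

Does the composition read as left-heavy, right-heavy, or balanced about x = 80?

right-heavy

Weights sum to 4 + 3 + 2 + 2 + 3 = 14.
x: (4·101 + 3·90 + 2·77 + 2·80 + 3·122) / 14 = 1354 / 14 ≈ 96.71
Since 96.7 is right of 80, the composition reads right-heavy.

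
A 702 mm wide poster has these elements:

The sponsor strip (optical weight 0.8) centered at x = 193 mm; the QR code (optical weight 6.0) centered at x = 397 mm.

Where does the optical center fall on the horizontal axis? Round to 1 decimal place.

Weights sum to 0.8 + 6.0 = 6.8.
Σw·x = 0.8·193 + 6.0·397 = 2536.4, so x̄ = 2536.4/6.8 ≈ 373.00.

x ≈ 373.0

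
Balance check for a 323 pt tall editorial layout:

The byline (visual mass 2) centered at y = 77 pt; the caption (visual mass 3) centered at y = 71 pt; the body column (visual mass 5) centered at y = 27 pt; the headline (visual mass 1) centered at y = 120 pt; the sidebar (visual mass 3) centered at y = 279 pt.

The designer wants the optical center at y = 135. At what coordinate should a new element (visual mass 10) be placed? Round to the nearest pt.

y ≈ 178

With the new element, Σw becomes 2 + 3 + 5 + 1 + 3 + 10 = 24.
y: need Σw·y = 24·135 = 3240. Existing = 2·77 + 3·71 + 5·27 + 1·120 + 3·279 = 1459. Remainder 1781 / 10 ≈ 178.10.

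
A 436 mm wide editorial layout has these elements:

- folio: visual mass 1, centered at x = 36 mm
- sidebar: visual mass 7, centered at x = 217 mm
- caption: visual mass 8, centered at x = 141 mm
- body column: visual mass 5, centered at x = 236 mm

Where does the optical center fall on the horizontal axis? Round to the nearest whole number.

x ≈ 184

Σw = 1 + 7 + 8 + 5 = 21.
x: (1·36 + 7·217 + 8·141 + 5·236) / 21 = 3863 / 21 ≈ 183.95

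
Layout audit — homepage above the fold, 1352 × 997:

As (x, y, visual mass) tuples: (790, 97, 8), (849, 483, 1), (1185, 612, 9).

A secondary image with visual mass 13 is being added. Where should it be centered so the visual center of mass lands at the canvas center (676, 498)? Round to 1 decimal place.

With the secondary image, Σw becomes 8 + 1 + 9 + 13 = 31.
Along x: (17834 + 13·x) / 31 = 676 (existing moment 8·790 + 1·849 + 9·1185 = 17834) ⇒ x = (20956 − 17834) / 13 ≈ 240.15.
Along y: (6767 + 13·y) / 31 = 498 (existing moment 8·97 + 1·483 + 9·612 = 6767) ⇒ y = (15438 − 6767) / 13 ≈ 667.00.

(240.2, 667.0)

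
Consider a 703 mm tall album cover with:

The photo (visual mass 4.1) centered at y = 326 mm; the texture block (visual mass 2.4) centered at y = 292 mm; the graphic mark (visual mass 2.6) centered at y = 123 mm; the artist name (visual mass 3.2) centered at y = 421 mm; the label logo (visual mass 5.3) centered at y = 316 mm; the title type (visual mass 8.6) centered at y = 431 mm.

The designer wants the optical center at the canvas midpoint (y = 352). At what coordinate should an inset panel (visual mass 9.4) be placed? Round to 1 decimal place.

y ≈ 366.5

New total weight: (4.1 + 2.4 + 2.6 + 3.2 + 5.3 + 8.6) + 9.4 = 35.6.
y: target moment 35.6×352 = 12531.2; current 4.1·326 + 2.4·292 + 2.6·123 + 3.2·421 + 5.3·316 + 8.6·431 = 9085.8; the inset panel supplies 3445.4, so y = 3445.4/9.4 ≈ 366.53.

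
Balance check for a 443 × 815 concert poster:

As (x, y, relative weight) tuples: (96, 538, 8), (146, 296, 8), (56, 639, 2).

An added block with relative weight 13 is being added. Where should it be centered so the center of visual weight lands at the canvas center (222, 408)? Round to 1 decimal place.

(371.8, 361.4)

With the added block, Σw becomes 8 + 8 + 2 + 13 = 31.
Along x: (2048 + 13·x) / 31 = 222 (existing moment 8·96 + 8·146 + 2·56 = 2048) ⇒ x = (6882 − 2048) / 13 ≈ 371.85.
Along y: (7950 + 13·y) / 31 = 408 (existing moment 8·538 + 8·296 + 2·639 = 7950) ⇒ y = (12648 − 7950) / 13 ≈ 361.38.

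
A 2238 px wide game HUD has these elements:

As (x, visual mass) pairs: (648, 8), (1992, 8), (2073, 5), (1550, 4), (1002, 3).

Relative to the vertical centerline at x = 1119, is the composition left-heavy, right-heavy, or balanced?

right-heavy

Σw = 8 + 8 + 5 + 4 + 3 = 28.
x-moment: 8·648 + 8·1992 + 5·2073 + 4·1550 + 3·1002 = 40691; centroid 40691/28 ≈ 1453.25.
1453.2 lies right of the midline 1119, so the layout is right-heavy.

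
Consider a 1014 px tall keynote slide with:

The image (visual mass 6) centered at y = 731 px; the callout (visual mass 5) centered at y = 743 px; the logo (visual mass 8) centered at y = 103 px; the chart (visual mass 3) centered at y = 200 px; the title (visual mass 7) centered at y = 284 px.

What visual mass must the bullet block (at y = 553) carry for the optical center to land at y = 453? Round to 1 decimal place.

w ≈ 16.2

Existing Σw = 29 (6 + 5 + 8 + 3 + 7); existing moment 6·731 + 5·743 + 8·103 + 3·200 + 7·284 = 11513.
Set Σw·y/Σw = 453: (11513 + 553w) = 453·(29 + w).
Solving: w = (453·29 − 11513) / (553 − 453) = 1624 / 100 ≈ 16.24.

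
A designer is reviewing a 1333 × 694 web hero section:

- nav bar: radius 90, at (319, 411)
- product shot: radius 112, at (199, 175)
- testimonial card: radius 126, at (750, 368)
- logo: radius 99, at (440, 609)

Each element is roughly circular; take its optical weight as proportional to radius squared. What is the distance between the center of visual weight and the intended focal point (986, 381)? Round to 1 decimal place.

≈ 526.2

Weights ∝ r²: nav bar 90² = 8100, product shot 112² = 12544, testimonial card 126² = 15876, logo 99² = 9801; Σw = 46321.
x-moment: 8100·319 + 12544·199 + 15876·750 + 9801·440 = 21299596; centroid 21299596/46321 ≈ 459.83.
y-moment: 8100·411 + 12544·175 + 15876·368 + 9801·609 = 17335477; centroid 17335477/46321 ≈ 374.25.
From (986, 381): dx = -526.17, dy = -6.75, so the distance is √(dx²+dy²) ≈ 526.22.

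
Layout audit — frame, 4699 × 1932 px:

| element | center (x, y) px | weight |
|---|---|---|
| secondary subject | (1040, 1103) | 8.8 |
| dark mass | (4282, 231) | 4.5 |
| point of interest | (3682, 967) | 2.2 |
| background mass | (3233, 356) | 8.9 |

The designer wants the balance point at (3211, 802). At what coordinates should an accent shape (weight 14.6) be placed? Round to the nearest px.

After adding the accent shape, total weight = 8.8 + 4.5 + 2.2 + 8.9 + 14.6 = 39.0.
Along x: (65295.1 + 14.6·x) / 39.0 = 3211 (existing moment 8.8·1040 + 4.5·4282 + 2.2·3682 + 8.9·3233 = 65295.1) ⇒ x = (125229.0 − 65295.1) / 14.6 ≈ 4105.06.
Along y: (16041.7 + 14.6·y) / 39.0 = 802 (existing moment 8.8·1103 + 4.5·231 + 2.2·967 + 8.9·356 = 16041.7) ⇒ y = (31278.0 − 16041.7) / 14.6 ≈ 1043.58.

(4105, 1044)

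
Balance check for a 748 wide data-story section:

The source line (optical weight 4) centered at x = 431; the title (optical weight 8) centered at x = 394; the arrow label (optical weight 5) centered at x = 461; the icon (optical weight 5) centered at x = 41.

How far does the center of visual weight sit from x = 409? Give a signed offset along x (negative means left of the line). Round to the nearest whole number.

Total weight = 4 + 8 + 5 + 5 = 22.
Σw·x = 4·431 + 8·394 + 5·461 + 5·41 = 7386, so x̄ = 7386/22 ≈ 335.73.
Difference: 335.73 − 409 ≈ -73.27.

≈ -73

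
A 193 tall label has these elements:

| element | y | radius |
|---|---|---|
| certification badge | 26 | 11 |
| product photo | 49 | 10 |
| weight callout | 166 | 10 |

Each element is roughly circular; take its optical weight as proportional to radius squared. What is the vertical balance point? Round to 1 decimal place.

Weights ∝ r²: certification badge 11² = 121, product photo 10² = 100, weight callout 10² = 100; Σw = 321.
Σw·y = 121·26 + 100·49 + 100·166 = 24646, so ȳ = 24646/321 ≈ 76.78.

y ≈ 76.8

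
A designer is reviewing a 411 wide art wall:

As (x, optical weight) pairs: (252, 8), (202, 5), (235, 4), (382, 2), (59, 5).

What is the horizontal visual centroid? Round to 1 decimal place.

Weights sum to 8 + 5 + 4 + 2 + 5 = 24.
x: (8·252 + 5·202 + 4·235 + 2·382 + 5·59) / 24 = 5025 / 24 ≈ 209.38

x ≈ 209.4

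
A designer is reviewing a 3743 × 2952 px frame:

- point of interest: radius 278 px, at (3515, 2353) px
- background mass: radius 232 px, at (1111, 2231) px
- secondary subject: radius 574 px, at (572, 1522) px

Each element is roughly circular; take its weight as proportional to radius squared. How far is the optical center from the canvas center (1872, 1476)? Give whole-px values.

≈ 790 px

r² weights: point of interest 278² = 77284, background mass 232² = 53824, secondary subject 574² = 329476. Total = 460584.
x-moment: 77284·3515 + 53824·1111 + 329476·572 = 519911996; centroid 519911996/460584 ≈ 1128.81.
y-moment: 77284·2353 + 53824·2231 + 329476·1522 = 803393068; centroid 803393068/460584 ≈ 1744.29.
Relative to (1872, 1476): Δ = (-743.19, 268.29); |Δ| = √(-743.19² + 268.29²) ≈ 790.13.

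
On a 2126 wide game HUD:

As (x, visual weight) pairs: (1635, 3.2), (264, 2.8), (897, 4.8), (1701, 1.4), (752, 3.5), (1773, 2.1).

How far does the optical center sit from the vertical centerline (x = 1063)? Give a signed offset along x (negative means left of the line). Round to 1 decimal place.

≈ 5.2

Σw = 3.2 + 2.8 + 4.8 + 1.4 + 3.5 + 2.1 = 17.8.
x: moment 19013.5 / weight 17.8 ≈ 1068.17
Difference: 1068.17 − 1063 ≈ 5.17.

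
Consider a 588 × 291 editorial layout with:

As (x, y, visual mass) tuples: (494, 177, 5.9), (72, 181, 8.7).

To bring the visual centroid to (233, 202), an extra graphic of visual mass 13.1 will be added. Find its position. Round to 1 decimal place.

(222.4, 227.2)

With the extra graphic, Σw becomes 5.9 + 8.7 + 13.1 = 27.7.
x: need Σw·x = 27.7·233 = 6454.1. Existing = 5.9·494 + 8.7·72 = 3541.0. Remainder 2913.1 / 13.1 ≈ 222.37.
y: need Σw·y = 27.7·202 = 5595.4. Existing = 5.9·177 + 8.7·181 = 2619.0. Remainder 2976.4 / 13.1 ≈ 227.21.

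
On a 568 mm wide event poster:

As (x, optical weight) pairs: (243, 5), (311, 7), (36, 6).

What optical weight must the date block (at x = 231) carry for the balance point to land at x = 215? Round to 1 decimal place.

Known weights sum to 5 + 7 + 6 = 18; their moment is 5·243 + 7·311 + 6·36 = 3608.
For the centroid to hit 215: (3608 + w·231) / (18 + w) = 215.
Rearranging, w·(231 − 215) = 215·18 − 3608 = 262, so w ≈ 262/16 = 16.37.

w ≈ 16.4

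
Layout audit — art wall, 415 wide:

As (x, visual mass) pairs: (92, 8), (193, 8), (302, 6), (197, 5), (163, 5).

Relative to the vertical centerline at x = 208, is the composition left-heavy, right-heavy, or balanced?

Total weight = 8 + 8 + 6 + 5 + 5 = 32.
x: (8·92 + 8·193 + 6·302 + 5·197 + 5·163) / 32 = 5892 / 32 ≈ 184.12
184.1 vs midline 208 → left-heavy.

left-heavy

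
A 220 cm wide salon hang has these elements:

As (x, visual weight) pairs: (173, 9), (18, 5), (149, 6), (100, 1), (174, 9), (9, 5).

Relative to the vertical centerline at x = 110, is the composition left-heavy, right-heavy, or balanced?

Weights sum to 9 + 5 + 6 + 1 + 9 + 5 = 35.
x: (9·173 + 5·18 + 6·149 + 1·100 + 9·174 + 5·9) / 35 = 4252 / 35 ≈ 121.49
Since 121.5 is right of 110, the composition reads right-heavy.

right-heavy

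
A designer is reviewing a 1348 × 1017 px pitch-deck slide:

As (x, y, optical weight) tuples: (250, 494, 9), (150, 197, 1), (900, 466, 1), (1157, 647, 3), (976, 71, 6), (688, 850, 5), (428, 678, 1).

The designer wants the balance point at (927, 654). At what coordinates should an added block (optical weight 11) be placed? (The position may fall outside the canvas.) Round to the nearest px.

(1619, 1072)

With the added block, Σw becomes 9 + 1 + 1 + 3 + 6 + 5 + 1 + 11 = 37.
x: need Σw·x = 37·927 = 34299. Existing = 9·250 + 1·150 + 1·900 + 3·1157 + 6·976 + 5·688 + 1·428 = 16495. Remainder 17804 / 11 ≈ 1618.55.
y: need Σw·y = 37·654 = 24198. Existing = 9·494 + 1·197 + 1·466 + 3·647 + 6·71 + 5·850 + 1·678 = 12404. Remainder 11794 / 11 ≈ 1072.18.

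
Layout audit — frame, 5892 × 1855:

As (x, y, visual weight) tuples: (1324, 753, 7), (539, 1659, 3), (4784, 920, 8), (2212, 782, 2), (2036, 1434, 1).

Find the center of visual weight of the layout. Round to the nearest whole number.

Σw = 7 + 3 + 8 + 2 + 1 = 21.
x: (7·1324 + 3·539 + 8·4784 + 2·2212 + 1·2036) / 21 = 55617 / 21 ≈ 2648.43
y: (7·753 + 3·1659 + 8·920 + 2·782 + 1·1434) / 21 = 20606 / 21 ≈ 981.24

(2648, 981)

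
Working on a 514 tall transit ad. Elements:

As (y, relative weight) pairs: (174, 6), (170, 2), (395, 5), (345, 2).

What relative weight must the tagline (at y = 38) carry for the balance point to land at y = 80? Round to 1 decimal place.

Fixed elements: Σw = 6 + 2 + 5 + 2 = 15, Σw·y = 6·174 + 2·170 + 5·395 + 2·345 = 4049.
Set Σw·y/Σw = 80: (4049 + 38w) = 80·(15 + w).
Rearranging, w·(38 − 80) = 80·15 − 4049 = -2849, so w ≈ -2849/-42 = 67.83.

w ≈ 67.8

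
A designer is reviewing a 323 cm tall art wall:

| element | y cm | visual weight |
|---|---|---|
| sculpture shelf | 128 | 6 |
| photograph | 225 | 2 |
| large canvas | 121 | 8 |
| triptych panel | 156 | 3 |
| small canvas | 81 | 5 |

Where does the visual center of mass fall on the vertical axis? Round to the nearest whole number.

Total weight = 6 + 2 + 8 + 3 + 5 = 24.
y: (6·128 + 2·225 + 8·121 + 3·156 + 5·81) / 24 = 3059 / 24 ≈ 127.46

y ≈ 127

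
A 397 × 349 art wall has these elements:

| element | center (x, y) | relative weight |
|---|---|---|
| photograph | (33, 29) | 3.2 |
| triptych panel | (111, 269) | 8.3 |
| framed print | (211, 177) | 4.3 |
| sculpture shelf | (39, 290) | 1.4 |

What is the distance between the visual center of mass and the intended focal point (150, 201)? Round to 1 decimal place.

≈ 34.4

Σw = 3.2 + 8.3 + 4.3 + 1.4 = 17.2.
Σw·x = 3.2·33 + 8.3·111 + 4.3·211 + 1.4·39 = 1988.8, so x̄ = 1988.8/17.2 ≈ 115.63.
Σw·y = 3.2·29 + 8.3·269 + 4.3·177 + 1.4·290 = 3492.6, so ȳ = 3492.6/17.2 ≈ 203.06.
Offset from (150, 201): Δx ≈ -34.37, Δy ≈ 2.06; distance = √(Δx² + Δy²) ≈ 34.43.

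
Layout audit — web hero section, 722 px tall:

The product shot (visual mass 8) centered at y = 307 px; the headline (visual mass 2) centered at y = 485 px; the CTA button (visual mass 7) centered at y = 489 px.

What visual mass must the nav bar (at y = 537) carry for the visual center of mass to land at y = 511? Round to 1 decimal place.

w ≈ 70.7

Known weights sum to 8 + 2 + 7 = 17; their moment is 8·307 + 2·485 + 7·489 = 6849.
For the centroid to hit 511: (6849 + w·537) / (17 + w) = 511.
Rearranging, w·(537 − 511) = 511·17 − 6849 = 1838, so w ≈ 1838/26 = 70.69.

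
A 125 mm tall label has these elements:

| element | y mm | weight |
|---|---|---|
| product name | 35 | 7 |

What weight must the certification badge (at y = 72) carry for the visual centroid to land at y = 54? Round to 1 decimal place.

The single fixed element contributes weight 7, moment 7·35 = 245.
Balance at y = 54 requires (245 + w·72) / (7 + w) = 54.
Rearranging, w·(72 − 54) = 54·7 − 245 = 133, so w ≈ 133/18 = 7.39.

w ≈ 7.4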